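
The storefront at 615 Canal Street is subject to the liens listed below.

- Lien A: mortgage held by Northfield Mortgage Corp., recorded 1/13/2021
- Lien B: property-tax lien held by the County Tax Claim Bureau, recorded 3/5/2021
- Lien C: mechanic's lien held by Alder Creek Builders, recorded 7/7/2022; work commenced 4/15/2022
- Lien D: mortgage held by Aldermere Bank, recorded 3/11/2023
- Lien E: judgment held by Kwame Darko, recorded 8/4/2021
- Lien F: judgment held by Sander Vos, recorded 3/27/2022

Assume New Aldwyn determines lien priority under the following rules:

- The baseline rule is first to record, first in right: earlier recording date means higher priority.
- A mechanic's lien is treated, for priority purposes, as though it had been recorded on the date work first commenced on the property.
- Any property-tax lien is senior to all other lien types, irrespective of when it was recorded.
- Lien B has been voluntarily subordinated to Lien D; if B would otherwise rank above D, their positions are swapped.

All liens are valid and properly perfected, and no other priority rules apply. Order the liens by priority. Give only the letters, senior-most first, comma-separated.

D, A, E, F, C, B

First, effective dates: C's effective date is 4/15/2022, when work began.
B is a property-tax lien and takes priority over every other lien.
Ordering the rest by effective date: A (1/13/2021), E (8/4/2021), F (3/27/2022), C (4/15/2022), D (3/11/2023).
B would otherwise be senior to D, so under the subordination agreement B and D exchange positions.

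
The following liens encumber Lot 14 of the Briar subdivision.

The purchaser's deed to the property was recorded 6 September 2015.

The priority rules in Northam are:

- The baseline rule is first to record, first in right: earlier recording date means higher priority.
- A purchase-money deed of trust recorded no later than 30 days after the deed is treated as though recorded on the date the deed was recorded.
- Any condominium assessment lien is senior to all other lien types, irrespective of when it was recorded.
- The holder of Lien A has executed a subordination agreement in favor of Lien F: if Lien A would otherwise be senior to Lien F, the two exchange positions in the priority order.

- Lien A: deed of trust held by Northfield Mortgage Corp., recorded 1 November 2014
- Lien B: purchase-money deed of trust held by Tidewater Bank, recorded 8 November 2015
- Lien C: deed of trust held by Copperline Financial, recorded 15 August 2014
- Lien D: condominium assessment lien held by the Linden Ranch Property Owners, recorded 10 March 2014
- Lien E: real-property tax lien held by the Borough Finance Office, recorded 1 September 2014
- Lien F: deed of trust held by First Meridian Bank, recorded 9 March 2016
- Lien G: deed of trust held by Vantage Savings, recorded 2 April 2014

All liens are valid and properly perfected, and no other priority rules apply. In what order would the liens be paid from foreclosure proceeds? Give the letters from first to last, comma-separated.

D, G, C, E, F, B, A

Effective dates after the stated exceptions: B missed the 30-day window (63 days after the deed), so its recording date stands.
D, as a condominium assessment lien, has superpriority and ranks first.
Ordering the rest by effective date: G (2 April 2014), C (15 August 2014), E (1 September 2014), A (1 November 2014), B (8 November 2015), F (9 March 2016).
A is senior to F before the subordination, so the two trade places.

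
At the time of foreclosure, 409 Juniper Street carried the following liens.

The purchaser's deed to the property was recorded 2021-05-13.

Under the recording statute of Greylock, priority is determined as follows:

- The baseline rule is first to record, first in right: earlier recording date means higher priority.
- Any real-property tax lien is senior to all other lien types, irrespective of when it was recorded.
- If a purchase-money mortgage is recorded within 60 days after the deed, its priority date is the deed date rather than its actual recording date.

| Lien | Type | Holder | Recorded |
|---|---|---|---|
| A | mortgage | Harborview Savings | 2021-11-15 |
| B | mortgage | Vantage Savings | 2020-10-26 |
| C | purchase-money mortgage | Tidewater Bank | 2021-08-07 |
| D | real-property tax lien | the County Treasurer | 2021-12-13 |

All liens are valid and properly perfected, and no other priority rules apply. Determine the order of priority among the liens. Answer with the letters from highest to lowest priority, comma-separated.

Adjusting effective dates: C missed the 60-day window (86 days after the deed), so its recording date stands.
D is a real-property tax lien, so it outranks all other liens regardless of date.
The other liens, earliest effective date first: B (2020-10-26), C (2021-08-07), A (2021-11-15).

D, B, C, A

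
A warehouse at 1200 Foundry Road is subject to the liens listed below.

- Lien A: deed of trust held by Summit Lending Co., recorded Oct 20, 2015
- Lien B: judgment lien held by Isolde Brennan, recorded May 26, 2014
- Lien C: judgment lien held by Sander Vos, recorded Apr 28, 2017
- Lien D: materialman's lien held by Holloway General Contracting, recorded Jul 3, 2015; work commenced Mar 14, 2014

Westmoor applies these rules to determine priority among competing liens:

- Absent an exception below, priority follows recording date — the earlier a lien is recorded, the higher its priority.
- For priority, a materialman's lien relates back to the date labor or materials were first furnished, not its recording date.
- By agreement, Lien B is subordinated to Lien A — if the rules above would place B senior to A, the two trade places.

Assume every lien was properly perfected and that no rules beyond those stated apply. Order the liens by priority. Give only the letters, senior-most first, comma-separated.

D, A, B, C

Effective dates: D relates back to Mar 14, 2014 (work commenced).
By effective date: D (Mar 14, 2014), B (May 26, 2014), A (Oct 20, 2015), C (Apr 28, 2017).
B would otherwise be senior to A, so under the subordination agreement B and A exchange positions.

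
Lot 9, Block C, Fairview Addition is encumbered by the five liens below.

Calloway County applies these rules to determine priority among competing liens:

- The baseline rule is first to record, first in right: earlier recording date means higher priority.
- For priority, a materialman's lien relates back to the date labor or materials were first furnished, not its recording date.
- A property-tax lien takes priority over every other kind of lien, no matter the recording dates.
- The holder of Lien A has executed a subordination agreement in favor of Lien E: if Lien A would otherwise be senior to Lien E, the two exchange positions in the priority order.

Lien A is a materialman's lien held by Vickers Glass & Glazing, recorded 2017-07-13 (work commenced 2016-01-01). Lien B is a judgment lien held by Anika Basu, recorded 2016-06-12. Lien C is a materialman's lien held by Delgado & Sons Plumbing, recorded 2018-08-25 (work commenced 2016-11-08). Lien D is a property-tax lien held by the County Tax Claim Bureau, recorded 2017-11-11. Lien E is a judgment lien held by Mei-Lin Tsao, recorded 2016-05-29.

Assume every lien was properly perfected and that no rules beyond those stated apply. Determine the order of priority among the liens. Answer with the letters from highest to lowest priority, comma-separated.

Effective dates after the stated exceptions: A's effective date is 2016-01-01, when work began; C's effective date is 2016-11-08, when work began.
D, as a property-tax lien, has superpriority and ranks first.
Among the remaining liens, by effective date: A (2016-01-01), E (2016-05-29), B (2016-06-12), C (2016-11-08).
A would otherwise be senior to E, so under the subordination agreement A and E exchange positions.

D, E, A, B, C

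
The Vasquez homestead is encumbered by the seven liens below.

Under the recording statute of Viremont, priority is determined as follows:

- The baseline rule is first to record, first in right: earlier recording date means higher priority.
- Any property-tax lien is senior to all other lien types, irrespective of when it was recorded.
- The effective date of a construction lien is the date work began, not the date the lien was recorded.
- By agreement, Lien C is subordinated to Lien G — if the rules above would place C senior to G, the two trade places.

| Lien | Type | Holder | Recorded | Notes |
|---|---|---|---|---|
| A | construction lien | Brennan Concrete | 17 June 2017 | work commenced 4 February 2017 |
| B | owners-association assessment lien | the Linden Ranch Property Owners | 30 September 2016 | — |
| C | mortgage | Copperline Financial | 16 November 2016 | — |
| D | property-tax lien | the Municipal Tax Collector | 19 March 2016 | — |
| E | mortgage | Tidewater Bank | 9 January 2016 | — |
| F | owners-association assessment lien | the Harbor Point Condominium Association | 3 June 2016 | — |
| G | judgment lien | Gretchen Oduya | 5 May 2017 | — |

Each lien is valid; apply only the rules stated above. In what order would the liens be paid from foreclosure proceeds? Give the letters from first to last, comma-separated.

Effective dates: A relates back to 4 February 2017 (work commenced).
D is a property-tax lien, so it outranks all other liens regardless of date.
Among the remaining liens, by effective date: E (9 January 2016), F (3 June 2016), B (30 September 2016), C (16 November 2016), A (4 February 2017), G (5 May 2017).
C is senior to G before the subordination, so the two trade places.

D, E, F, B, G, A, C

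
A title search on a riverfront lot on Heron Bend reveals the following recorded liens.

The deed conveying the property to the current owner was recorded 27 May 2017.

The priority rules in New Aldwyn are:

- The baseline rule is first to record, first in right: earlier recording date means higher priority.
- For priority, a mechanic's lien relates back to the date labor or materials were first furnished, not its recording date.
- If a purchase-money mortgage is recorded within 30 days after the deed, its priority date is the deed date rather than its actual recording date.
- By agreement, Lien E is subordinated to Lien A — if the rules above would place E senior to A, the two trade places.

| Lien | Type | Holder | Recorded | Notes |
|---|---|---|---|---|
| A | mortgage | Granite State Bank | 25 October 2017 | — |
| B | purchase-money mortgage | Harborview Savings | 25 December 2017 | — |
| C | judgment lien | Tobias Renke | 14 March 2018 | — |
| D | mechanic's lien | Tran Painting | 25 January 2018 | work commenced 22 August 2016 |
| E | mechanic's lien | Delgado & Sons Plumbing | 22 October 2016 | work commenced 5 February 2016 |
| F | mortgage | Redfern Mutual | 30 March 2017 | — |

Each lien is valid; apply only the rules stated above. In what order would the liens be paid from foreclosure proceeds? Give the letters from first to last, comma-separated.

A, D, F, E, B, C

First, effective dates: B was recorded 212 days after the deed — beyond 30 days — so no relation-back applies; D is treated as recorded 22 August 2016, the work-commencement date; E relates back to 5 February 2016 (work commenced).
By effective date, earliest first: E (5 February 2016), D (22 August 2016), F (30 March 2017), A (25 October 2017), B (25 December 2017), C (14 March 2018).
E would otherwise be senior to A, so under the subordination agreement E and A exchange positions.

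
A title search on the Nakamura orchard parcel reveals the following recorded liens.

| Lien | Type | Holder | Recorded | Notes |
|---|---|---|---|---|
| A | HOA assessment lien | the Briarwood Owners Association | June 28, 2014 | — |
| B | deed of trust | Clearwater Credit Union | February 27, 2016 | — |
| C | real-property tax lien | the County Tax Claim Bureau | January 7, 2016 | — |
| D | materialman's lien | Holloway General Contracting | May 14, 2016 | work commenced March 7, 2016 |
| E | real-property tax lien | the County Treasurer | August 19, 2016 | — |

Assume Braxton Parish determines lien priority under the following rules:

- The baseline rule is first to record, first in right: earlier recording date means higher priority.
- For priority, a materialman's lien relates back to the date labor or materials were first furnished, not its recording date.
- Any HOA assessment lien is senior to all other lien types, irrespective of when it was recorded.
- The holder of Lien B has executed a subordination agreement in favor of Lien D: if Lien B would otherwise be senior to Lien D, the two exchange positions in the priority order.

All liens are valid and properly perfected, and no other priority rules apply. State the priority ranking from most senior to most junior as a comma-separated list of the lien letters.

Adjusting effective dates: D relates back to March 7, 2016 (work commenced).
A, as an HOA assessment lien, has superpriority and ranks first.
The other liens, earliest effective date first: C (January 7, 2016), B (February 27, 2016), D (March 7, 2016), E (August 19, 2016).
The subordination applies — B was senior to D — so B and D swap.

A, C, D, B, E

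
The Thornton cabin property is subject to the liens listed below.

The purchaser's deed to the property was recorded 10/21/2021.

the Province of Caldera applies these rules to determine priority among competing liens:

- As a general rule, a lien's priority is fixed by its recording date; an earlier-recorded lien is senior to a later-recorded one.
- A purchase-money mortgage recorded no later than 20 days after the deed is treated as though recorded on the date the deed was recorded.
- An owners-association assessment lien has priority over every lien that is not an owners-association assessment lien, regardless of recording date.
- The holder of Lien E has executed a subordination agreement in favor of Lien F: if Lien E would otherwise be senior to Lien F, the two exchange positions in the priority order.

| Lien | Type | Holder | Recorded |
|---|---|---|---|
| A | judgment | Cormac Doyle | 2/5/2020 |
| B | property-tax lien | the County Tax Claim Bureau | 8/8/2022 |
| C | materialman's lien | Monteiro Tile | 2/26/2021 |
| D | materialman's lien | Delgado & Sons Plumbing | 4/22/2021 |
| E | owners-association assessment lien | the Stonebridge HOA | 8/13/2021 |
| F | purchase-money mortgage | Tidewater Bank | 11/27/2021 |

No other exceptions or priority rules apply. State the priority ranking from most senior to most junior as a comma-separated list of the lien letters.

First, effective dates: F was recorded 37 days after the deed, outside the 20-day window, so it keeps its recording date.
E is an owners-association assessment lien and takes priority over every other lien.
Remaining liens by effective date: A (2/5/2020), C (2/26/2021), D (4/22/2021), F (11/27/2021), B (8/8/2022).
Because E would otherwise rank above F, the subordination swaps them.

F, A, C, D, E, B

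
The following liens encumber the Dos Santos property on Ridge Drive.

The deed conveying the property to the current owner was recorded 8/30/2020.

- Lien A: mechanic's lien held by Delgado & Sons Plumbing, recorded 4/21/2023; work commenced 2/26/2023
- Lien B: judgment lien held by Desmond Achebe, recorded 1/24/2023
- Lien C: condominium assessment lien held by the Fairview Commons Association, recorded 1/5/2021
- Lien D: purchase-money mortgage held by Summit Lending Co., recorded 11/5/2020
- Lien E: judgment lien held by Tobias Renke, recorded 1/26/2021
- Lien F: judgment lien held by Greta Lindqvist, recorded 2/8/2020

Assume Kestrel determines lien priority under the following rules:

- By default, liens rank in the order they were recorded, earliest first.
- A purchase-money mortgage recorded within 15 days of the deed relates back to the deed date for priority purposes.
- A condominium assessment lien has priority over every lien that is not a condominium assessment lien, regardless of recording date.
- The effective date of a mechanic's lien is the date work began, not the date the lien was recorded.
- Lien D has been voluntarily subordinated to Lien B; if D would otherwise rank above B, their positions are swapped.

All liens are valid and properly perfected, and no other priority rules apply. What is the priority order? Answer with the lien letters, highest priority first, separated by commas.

C, F, B, E, D, A

Effective dates after the stated exceptions: A relates back to 2/26/2023 (work commenced); D was recorded 67 days after the deed, outside the 15-day window, so it keeps its recording date.
C is a condominium assessment lien and takes priority over every other lien.
Ordering the rest by effective date: F (2/8/2020), D (11/5/2020), E (1/26/2021), B (1/24/2023), A (2/26/2023).
D is senior to B before the subordination, so the two trade places.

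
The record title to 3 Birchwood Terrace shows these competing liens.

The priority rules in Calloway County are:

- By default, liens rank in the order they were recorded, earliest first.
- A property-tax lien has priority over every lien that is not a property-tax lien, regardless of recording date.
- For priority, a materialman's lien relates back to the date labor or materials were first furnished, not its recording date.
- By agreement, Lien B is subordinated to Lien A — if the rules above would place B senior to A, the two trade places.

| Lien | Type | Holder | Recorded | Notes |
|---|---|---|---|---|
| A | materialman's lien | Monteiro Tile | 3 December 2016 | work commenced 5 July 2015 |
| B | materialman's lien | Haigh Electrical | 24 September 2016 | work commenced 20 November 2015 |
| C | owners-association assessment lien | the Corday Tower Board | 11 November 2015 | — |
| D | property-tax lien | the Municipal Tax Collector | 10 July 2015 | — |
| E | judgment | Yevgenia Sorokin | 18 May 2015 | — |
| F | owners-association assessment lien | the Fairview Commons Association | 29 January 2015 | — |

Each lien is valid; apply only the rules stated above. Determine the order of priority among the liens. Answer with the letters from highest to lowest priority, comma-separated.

Adjusting effective dates: A relates back to 5 July 2015 (work commenced); B is treated as recorded 20 November 2015, the work-commencement date.
D is a property-tax lien and takes priority over every other lien.
The other liens, earliest effective date first: F (29 January 2015), E (18 May 2015), A (5 July 2015), C (11 November 2015), B (20 November 2015).
Since B is not senior to A, the subordination leaves the order unchanged.

D, F, E, A, C, B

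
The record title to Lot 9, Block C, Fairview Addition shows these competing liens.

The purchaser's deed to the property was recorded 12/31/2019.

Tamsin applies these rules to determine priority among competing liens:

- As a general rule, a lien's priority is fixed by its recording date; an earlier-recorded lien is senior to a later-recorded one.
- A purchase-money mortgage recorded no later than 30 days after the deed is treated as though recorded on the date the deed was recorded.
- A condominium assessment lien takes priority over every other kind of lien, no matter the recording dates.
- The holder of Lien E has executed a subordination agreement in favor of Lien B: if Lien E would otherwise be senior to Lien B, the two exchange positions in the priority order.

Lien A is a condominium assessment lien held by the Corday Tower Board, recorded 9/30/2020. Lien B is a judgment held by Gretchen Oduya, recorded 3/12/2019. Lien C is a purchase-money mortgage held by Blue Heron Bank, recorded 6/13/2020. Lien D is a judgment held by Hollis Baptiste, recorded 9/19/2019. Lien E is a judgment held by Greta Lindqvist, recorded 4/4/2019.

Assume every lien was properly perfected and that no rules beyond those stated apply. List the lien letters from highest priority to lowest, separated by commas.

Effective dates: C was recorded 165 days after the deed, outside the 30-day window, so it keeps its recording date.
A, as a condominium assessment lien, has superpriority and ranks first.
Ordering the rest by effective date: B (3/12/2019), E (4/4/2019), D (9/19/2019), C (6/13/2020).
Since E is not senior to B, the subordination leaves the order unchanged.

A, B, E, D, C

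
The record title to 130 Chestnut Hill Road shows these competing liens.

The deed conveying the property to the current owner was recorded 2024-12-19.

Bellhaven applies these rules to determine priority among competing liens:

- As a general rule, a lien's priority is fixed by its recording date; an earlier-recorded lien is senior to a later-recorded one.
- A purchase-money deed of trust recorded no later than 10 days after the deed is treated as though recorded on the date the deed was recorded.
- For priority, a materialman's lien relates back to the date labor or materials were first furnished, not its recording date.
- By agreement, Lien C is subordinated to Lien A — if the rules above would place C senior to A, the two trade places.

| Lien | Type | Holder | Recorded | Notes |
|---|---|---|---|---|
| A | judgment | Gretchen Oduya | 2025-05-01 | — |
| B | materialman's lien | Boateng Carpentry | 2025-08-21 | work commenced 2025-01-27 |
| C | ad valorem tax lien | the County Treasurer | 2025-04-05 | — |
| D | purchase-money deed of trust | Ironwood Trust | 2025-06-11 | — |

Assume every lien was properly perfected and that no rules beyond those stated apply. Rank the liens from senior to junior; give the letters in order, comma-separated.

Effective dates: B relates back to 2025-01-27 (work commenced); D was recorded 174 days after the deed, outside the 10-day window, so it keeps its recording date.
Sorted by effective date: B (2025-01-27), C (2025-04-05), A (2025-05-01), D (2025-06-11).
C would otherwise be senior to A, so under the subordination agreement C and A exchange positions.

B, A, C, D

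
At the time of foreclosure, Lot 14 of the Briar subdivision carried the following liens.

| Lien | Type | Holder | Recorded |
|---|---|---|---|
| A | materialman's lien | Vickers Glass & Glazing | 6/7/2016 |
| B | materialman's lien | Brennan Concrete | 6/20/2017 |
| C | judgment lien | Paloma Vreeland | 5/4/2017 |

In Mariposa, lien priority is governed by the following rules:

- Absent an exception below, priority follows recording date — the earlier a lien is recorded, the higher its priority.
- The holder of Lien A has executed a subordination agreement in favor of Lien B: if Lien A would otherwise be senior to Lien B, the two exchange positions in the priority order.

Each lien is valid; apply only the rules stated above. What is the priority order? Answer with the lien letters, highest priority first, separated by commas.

By effective date: A (6/7/2016), C (5/4/2017), B (6/20/2017).
A would otherwise be senior to B, so under the subordination agreement A and B exchange positions.

B, C, A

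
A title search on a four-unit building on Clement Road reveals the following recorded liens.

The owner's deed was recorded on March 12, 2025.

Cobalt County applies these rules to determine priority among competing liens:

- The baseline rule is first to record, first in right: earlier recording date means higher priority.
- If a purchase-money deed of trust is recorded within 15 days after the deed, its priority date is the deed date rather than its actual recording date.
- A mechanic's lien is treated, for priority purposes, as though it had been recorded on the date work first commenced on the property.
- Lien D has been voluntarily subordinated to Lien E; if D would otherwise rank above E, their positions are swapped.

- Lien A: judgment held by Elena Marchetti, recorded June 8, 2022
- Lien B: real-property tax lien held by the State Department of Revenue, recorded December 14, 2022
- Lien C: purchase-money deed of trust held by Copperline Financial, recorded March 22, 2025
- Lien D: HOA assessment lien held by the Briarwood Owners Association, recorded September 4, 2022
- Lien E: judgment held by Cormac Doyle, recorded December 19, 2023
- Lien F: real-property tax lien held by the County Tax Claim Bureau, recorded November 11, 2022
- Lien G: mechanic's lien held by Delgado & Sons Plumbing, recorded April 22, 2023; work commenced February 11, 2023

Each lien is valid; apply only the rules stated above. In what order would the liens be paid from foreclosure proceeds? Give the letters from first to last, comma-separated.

First, effective dates: C's effective date is the deed date, March 12, 2025; G's effective date is February 11, 2023, when work began.
By effective date, earliest first: A (June 8, 2022), D (September 4, 2022), F (November 11, 2022), B (December 14, 2022), G (February 11, 2023), E (December 19, 2023), C (March 12, 2025).
D would otherwise be senior to E, so under the subordination agreement D and E exchange positions.

A, E, F, B, G, D, C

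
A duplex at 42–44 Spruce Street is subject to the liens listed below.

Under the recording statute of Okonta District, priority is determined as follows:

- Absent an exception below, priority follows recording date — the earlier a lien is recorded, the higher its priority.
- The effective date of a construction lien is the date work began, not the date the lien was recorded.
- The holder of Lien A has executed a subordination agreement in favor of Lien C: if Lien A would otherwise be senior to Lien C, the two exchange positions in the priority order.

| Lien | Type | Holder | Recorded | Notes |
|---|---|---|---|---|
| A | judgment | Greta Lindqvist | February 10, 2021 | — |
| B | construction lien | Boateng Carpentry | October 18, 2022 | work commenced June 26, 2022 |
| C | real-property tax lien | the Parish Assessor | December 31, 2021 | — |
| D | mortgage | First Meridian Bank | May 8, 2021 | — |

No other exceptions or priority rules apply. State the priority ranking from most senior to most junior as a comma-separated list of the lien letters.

Effective dates after the stated exceptions: B is treated as recorded June 26, 2022, the work-commencement date.
By effective date: A (February 10, 2021), D (May 8, 2021), C (December 31, 2021), B (June 26, 2022).
A would otherwise be senior to C, so under the subordination agreement A and C exchange positions.

C, D, A, B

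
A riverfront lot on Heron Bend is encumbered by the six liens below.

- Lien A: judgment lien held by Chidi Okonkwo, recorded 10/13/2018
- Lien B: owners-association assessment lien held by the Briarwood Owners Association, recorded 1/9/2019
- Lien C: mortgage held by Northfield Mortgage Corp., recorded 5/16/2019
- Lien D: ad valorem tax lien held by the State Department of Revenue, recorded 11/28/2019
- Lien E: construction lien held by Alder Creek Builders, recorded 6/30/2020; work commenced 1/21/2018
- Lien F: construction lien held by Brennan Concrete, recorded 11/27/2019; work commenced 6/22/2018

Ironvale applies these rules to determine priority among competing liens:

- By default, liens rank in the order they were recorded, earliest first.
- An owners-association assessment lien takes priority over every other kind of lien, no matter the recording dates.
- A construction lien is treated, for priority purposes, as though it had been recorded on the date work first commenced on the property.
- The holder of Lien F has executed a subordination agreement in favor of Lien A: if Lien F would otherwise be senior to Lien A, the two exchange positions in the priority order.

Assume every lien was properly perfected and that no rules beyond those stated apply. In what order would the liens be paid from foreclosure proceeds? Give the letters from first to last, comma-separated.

B, E, A, F, C, D

Effective dates: E relates back to 1/21/2018 (work commenced); F is treated as recorded 6/22/2018, the work-commencement date.
As an owners-association assessment lien, B is senior to every other lien.
Among the remaining liens, by effective date: E (1/21/2018), F (6/22/2018), A (10/13/2018), C (5/16/2019), D (11/28/2019).
Because F would otherwise rank above A, the subordination swaps them.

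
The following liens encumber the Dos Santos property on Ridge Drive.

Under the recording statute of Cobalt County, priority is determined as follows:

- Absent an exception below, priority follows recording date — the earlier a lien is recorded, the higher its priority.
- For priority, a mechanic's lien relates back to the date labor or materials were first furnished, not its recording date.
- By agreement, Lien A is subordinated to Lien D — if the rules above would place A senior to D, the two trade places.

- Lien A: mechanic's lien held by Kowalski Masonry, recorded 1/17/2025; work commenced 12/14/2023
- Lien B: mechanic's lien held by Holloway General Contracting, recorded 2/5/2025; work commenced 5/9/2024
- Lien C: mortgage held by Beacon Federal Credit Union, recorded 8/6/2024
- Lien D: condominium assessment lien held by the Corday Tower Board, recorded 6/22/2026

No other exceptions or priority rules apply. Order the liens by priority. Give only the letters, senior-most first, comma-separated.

Adjusting effective dates: A's effective date is 12/14/2023, when work began; B relates back to 5/9/2024 (work commenced).
By effective date, earliest first: A (12/14/2023), B (5/9/2024), C (8/6/2024), D (6/22/2026).
The subordination applies — A was senior to D — so A and D swap.

D, B, C, A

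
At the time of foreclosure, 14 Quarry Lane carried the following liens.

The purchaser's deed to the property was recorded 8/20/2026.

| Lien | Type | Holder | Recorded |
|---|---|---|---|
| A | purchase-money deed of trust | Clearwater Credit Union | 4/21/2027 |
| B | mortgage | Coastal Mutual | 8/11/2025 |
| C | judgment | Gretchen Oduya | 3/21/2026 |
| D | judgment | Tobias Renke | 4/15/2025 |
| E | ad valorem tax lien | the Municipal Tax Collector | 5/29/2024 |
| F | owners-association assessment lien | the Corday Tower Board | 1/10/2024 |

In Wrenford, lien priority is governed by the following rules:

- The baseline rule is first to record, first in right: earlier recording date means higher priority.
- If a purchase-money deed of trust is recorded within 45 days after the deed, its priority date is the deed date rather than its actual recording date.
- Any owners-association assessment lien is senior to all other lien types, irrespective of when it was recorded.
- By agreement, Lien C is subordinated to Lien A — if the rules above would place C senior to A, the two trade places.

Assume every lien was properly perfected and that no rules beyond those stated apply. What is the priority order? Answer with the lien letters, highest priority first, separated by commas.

F, E, D, B, A, C

Adjusting effective dates: A missed the 45-day window (244 days after the deed), so its recording date stands.
F is an owners-association assessment lien and takes priority over every other lien.
Remaining liens by effective date: E (5/29/2024), D (4/15/2025), B (8/11/2025), C (3/21/2026), A (4/21/2027).
C is senior to A before the subordination, so the two trade places.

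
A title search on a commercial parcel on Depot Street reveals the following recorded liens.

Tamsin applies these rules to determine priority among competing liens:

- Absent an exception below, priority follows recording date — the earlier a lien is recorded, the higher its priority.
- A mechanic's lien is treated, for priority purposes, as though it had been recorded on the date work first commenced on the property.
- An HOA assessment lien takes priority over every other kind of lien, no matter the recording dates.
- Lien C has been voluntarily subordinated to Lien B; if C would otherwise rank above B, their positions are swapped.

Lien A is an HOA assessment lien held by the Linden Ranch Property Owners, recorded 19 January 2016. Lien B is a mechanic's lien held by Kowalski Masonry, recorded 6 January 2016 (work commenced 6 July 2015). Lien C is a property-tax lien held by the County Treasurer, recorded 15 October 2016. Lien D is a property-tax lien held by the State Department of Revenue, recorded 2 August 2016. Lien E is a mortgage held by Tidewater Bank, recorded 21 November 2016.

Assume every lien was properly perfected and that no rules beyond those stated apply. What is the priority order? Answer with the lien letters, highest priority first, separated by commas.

Effective dates: B's effective date is 6 July 2015, when work began.
A, as an HOA assessment lien, has superpriority and ranks first.
Among the remaining liens, by effective date: B (6 July 2015), D (2 August 2016), C (15 October 2016), E (21 November 2016).
C is already junior to B, so the subordination agreement changes nothing.

A, B, D, C, E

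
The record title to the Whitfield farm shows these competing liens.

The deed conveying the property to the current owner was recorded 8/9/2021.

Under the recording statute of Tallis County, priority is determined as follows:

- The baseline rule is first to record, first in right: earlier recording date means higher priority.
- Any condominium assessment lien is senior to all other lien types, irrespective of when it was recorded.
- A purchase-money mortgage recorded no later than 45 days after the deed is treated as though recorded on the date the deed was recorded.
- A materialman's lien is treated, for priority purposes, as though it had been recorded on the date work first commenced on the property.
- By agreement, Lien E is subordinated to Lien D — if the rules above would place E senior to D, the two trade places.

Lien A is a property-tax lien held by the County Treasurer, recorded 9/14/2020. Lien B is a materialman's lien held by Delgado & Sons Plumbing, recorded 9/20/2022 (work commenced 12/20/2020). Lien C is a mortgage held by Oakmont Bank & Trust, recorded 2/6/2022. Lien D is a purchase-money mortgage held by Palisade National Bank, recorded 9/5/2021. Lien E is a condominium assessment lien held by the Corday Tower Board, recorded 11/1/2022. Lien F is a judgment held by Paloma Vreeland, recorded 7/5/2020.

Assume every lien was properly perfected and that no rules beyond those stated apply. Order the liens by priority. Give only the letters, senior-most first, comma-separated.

D, F, A, B, E, C

Adjusting effective dates: B is treated as recorded 12/20/2020, the work-commencement date; D was recorded within the 45-day window, so its effective date is the deed date 8/9/2021.
E is a condominium assessment lien, so it outranks all other liens regardless of date.
The other liens, earliest effective date first: F (7/5/2020), A (9/14/2020), B (12/20/2020), D (8/9/2021), C (2/6/2022).
E is senior to D before the subordination, so the two trade places.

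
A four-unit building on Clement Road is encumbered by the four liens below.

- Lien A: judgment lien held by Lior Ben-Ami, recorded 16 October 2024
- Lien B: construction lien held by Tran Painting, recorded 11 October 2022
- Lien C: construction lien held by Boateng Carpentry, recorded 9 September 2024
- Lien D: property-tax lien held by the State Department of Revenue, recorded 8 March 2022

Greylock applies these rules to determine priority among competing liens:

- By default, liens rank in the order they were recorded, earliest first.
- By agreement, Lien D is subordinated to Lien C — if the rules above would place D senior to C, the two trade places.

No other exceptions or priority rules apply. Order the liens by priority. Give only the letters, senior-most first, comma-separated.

C, B, D, A

Sorted by effective date: D (8 March 2022), B (11 October 2022), C (9 September 2024), A (16 October 2024).
The subordination applies — D was senior to C — so D and C swap.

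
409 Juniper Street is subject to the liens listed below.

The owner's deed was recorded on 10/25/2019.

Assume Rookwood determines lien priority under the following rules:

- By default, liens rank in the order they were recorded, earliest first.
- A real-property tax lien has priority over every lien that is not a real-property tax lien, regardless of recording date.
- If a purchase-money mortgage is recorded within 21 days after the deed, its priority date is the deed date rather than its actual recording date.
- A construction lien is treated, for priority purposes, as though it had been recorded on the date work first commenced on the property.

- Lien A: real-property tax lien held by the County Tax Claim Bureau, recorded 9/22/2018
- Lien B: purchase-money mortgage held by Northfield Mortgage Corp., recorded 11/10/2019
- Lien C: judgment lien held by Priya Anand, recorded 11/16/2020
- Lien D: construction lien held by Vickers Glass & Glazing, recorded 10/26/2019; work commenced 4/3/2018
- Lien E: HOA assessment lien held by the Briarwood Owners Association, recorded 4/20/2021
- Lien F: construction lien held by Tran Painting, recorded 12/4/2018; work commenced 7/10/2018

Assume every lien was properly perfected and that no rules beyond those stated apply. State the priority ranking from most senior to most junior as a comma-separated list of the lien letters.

Effective dates: B was recorded within the 21-day window, so its effective date is the deed date 10/25/2019; D is treated as recorded 4/3/2018, the work-commencement date; F's effective date is 7/10/2018, when work began.
A is a real-property tax lien and takes priority over every other lien.
Remaining liens by effective date: D (4/3/2018), F (7/10/2018), B (10/25/2019), C (11/16/2020), E (4/20/2021).

A, D, F, B, C, E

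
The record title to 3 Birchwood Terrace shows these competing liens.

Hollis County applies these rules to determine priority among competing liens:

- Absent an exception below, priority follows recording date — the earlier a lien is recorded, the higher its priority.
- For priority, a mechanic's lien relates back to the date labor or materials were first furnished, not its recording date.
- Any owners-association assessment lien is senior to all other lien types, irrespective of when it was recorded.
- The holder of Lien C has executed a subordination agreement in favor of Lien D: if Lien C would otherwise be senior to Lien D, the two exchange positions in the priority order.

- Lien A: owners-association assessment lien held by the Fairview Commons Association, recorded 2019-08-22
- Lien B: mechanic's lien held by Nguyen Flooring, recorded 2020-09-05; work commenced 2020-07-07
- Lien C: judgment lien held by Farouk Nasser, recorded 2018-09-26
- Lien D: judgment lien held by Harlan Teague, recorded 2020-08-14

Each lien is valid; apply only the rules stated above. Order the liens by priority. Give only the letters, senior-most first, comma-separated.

Adjusting effective dates: B is treated as recorded 2020-07-07, the work-commencement date.
As an owners-association assessment lien, A is senior to every other lien.
Remaining liens by effective date: C (2018-09-26), B (2020-07-07), D (2020-08-14).
Because C would otherwise rank above D, the subordination swaps them.

A, D, B, C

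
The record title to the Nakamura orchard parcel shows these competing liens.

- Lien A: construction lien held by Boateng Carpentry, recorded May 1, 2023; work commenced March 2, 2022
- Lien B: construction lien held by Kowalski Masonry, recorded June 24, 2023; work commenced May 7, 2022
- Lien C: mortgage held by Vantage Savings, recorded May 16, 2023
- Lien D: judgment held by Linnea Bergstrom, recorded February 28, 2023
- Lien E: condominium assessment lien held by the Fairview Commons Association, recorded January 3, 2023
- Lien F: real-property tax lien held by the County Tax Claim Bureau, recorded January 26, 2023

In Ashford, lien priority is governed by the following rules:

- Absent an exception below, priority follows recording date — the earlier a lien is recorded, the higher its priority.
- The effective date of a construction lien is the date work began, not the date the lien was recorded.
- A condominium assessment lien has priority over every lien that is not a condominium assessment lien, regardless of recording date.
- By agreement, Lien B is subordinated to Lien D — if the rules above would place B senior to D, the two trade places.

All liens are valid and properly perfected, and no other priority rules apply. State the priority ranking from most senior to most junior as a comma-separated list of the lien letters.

E, A, D, F, B, C

Effective dates: A relates back to March 2, 2022 (work commenced); B is treated as recorded May 7, 2022, the work-commencement date.
E is a condominium assessment lien, so it outranks all other liens regardless of date.
Among the remaining liens, by effective date: A (March 2, 2022), B (May 7, 2022), F (January 26, 2023), D (February 28, 2023), C (May 16, 2023).
The subordination applies — B was senior to D — so B and D swap.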